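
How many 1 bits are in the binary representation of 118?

118 = 1110110
Count the 1s: 1 + 1 + 1 + 1 + 1 = 5

5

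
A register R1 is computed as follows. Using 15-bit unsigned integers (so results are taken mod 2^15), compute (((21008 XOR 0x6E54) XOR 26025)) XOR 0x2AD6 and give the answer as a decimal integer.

21008 = 101001000010000
0x6E54 = 110111001010100
→ XOR → 011110001000100 = 15428
26025 = 110010110101001
→ XOR → 101100111101101 = 23021
0x2AD6 = 010101011010110
→ XOR → 111001100111011 = 29499

29499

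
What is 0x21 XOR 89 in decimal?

120

0x21 = 0100001
89 = 1011001
XOR → 1111000 = 120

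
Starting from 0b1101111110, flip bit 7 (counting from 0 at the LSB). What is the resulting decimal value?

1022

x = 1101111110
bit 7 is currently 0; toggle it via x ^ (1 << 7) = x ^ 128
→ 1111111110 = 1022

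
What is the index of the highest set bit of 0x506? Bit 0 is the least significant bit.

10

0x506 = 10100000110
The topmost 1 is at position 10 (since 2^10 = 1024 ≤ 1286 < 2048).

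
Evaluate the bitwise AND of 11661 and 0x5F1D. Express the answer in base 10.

3341

11661 = 010110110001101
0x5F1D = 101111100011101
AND → 000110100001101 = 3341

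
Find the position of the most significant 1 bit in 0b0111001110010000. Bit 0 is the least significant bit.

14

0b0111001110010000 = 111001110010000
The topmost 1 is at position 14 (since 2^14 = 16384 ≤ 29584 < 32768).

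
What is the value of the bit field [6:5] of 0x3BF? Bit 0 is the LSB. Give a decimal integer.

v = 1110111111
Shift right by 5: 11101
Mask low 2 bits: 01 = 1

1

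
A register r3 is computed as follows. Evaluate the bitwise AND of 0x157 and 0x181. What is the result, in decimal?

0x157 = 101010111
0x181 = 110000001
AND → 100000001 = 257

257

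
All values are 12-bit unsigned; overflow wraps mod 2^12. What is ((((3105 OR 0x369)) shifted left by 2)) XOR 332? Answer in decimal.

3304

3105 = 110000100001
0x369 = 001101101001
→ OR → 111101101001 = 3945
→ shifted left by 2 (mod 2^12) → 110110100100 = 3492
332 = 000101001100
→ XOR → 110011101000 = 3304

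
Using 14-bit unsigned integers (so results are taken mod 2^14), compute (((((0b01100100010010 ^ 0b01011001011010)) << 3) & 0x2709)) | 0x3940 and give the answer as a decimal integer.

15168

0b01100100010010 = 01100100010010
0b01011001011010 = 01011001011010
→ ^ → 00111101001000 = 3912
→ << 3 (mod 2^14) → 11101001000000 = 14912
0x2709 = 10011100001001
→ & → 10001000000000 = 8704
0x3940 = 11100101000000
→ | → 11101101000000 = 15168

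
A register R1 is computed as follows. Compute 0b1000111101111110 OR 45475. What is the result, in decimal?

49151

a = 1000111101111110
45475 = 1011000110100011
 OR → 1011111111111111 = 49151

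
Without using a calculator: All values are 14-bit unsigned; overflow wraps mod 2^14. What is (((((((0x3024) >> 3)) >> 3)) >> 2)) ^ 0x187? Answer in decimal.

0x3024 = 11000000100100
→ >> 3 → 00011000000100 = 1540
→ >> 3 → 00000011000000 = 192
→ >> 2 → 00000000110000 = 48
0x187 = 00000110000111
→ ^ → 00000110110111 = 439

439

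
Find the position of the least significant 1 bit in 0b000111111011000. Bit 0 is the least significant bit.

0b000111111011000 = 111111011000
Trailing zeros: 3, so the lowest set bit is bit 3 (value 8).

3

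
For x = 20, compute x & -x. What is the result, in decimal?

4

x = 10100 = 20
-x (two's complement) = …01100
AND   = 00100 = 4
(x & -x isolates the lowest set bit of x.)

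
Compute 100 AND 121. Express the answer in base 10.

96

100 = 1100100
121 = 1111001
AND → 1100000 = 96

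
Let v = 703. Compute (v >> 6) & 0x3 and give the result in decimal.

2

v = 1010111111
Shift right by 6: 1010
Mask low 2 bits: 10 = 2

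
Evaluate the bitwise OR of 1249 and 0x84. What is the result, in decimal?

1249 = 10011100001
0x84 = 00010000100
 OR → 10011100101 = 1253

1253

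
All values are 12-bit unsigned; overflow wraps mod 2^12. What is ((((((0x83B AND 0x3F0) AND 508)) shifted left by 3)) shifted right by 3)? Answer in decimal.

0x83B = 100000111011
0x3F0 = 001111110000
→ AND → 000000110000 = 48
508 = 000111111100
→ AND → 000000110000 = 48
→ shifted left by 3 (mod 2^12) → 000110000000 = 384
→ shifted right by 3 → 000000110000 = 48

48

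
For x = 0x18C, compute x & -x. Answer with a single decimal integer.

x = 110001100 = 396
-x (two's complement) = …001110100
AND   = 000000100 = 4
(x & -x isolates the lowest set bit of x.)

4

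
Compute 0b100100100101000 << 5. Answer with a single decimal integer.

x = 00000100100100101000
shift left by 5 → 10010010010100000000 = 599296
(equivalently, 18728 × 2^5 = 18728 × 32)

599296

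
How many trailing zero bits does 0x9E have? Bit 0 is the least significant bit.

1

0x9E = 10011110
Trailing zeros: 1, so the lowest set bit is bit 1 (value 2).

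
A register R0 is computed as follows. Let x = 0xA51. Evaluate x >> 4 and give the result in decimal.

0xA51 = 101001010001
shift right by 4 → 000010100101 = 165
(equivalently, floor(2641 / 16))

165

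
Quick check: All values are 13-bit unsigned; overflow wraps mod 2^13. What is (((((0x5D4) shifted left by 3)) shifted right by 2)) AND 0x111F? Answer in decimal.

264

0x5D4 = 0010111010100
→ shifted left by 3 (mod 2^13) → 0111010100000 = 3744
→ shifted right by 2 → 0001110101000 = 936
0x111F = 1000100011111
→ AND → 0000100001000 = 264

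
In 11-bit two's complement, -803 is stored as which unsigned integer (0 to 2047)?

1245

803 in 11 bits: 01100100011
Invert: 10011011100
Add 1:  10011011101 = 1245
(Check: 2^11 - 803 = 2048 - 803 = 1245.)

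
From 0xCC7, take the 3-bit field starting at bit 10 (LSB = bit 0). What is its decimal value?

v = 0110011000111
Shift right by 10: 011
Mask low 3 bits: 011 = 3

3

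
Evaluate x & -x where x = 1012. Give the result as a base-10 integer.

4

x = 1111110100 = 1012
-x (two's complement) = …0000001100
AND   = 0000000100 = 4
(x & -x isolates the lowest set bit of x.)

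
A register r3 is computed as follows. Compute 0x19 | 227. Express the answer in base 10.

0x19 = 00011001
227 = 11100011
 OR → 11111011 = 251

251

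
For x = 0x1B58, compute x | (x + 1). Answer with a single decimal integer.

7001

x = 1101101011000 = 7000
x + 1 = 1101101011001
OR    = 1101101011001 = 7001
(x | (x + 1) sets the lowest cleared bit.)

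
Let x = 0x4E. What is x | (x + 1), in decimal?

x = 1001110 = 78
x + 1 = 1001111
OR    = 1001111 = 79
(x | (x + 1) sets the lowest cleared bit.)

79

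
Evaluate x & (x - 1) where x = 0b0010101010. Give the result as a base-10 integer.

x = 10101010 = 170
x - 1 = 10101001
AND   = 10101000 = 168
(x & (x - 1) clears the lowest set bit of x.)

168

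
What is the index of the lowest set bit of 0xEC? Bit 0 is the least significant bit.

0xEC = 11101100
Trailing zeros: 2, so the lowest set bit is bit 2 (value 4).

2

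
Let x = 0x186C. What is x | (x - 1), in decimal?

x = 1100001101100 = 6252
x - 1 = 1100001101011
OR    = 1100001101111 = 6255
(x | (x - 1) sets all bits below the lowest set bit.)

6255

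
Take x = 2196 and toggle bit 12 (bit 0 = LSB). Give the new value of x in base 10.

x = 00100010010100
bit 12 is currently 0; toggle it via x ^ (1 << 12) = x ^ 4096
→ 01100010010100 = 6292

6292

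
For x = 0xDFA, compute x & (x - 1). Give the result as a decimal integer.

3576

x = 110111111010 = 3578
x - 1 = 110111111001
AND   = 110111111000 = 3576
(x & (x - 1) clears the lowest set bit of x.)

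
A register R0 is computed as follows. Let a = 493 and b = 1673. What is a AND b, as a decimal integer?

137

493 = 00111101101
1673 = 11010001001
AND → 00010001001 = 137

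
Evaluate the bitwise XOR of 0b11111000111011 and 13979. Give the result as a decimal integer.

2208

a = 11111000111011
13979 = 11011010011011
XOR → 00100010100000 = 2208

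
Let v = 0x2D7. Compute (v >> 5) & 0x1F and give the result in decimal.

v = 1011010111
Shift right by 5: 10110
Mask low 5 bits: 10110 = 22

22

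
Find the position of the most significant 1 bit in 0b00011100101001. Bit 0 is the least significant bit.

0b00011100101001 = 11100101001
The topmost 1 is at position 10 (since 2^10 = 1024 ≤ 1833 < 2048).

10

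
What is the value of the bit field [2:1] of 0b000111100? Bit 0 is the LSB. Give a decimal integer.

2

v = 000111100
Shift right by 1: 00011110
Mask low 2 bits: 10 = 2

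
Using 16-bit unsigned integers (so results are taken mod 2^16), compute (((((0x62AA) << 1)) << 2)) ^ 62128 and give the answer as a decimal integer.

59360

0x62AA = 0110001010101010
→ << 1 (mod 2^16) → 1100010101010100 = 50516
→ << 2 (mod 2^16) → 0001010101010000 = 5456
62128 = 1111001010110000
→ ^ → 1110011111100000 = 59360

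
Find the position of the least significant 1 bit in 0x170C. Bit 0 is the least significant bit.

0x170C = 1011100001100
Trailing zeros: 2, so the lowest set bit is bit 2 (value 4).

2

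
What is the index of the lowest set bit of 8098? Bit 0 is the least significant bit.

8098 = 1111110100010
Trailing zeros: 1, so the lowest set bit is bit 1 (value 2).

1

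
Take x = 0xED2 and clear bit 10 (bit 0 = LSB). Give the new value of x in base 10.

2770

x = 000111011010010
bit 10 is currently 1; clear it via x & ~(1 << 10) = x & ~1024
→ 000101011010010 = 2770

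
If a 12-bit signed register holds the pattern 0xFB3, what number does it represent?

-77

pattern = 111110110011 (MSB is 1 ⇒ negative)
Invert: 000001001100, add 1 → 000001001101 = 77, so the value is -77.
(Equivalently: 4019 - 2^12 = 4019 - 4096 = -77.)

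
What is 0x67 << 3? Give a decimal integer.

0x67 = 0001100111
shift left by 3 → 1100111000 = 824
(equivalently, 103 × 2^3 = 103 × 8)

824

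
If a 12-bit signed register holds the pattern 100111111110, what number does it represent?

-1538

pattern = 100111111110 (MSB is 1 ⇒ negative)
Invert: 011000000001, add 1 → 011000000010 = 1538, so the value is -1538.
(Equivalently: 2558 - 2^12 = 2558 - 4096 = -1538.)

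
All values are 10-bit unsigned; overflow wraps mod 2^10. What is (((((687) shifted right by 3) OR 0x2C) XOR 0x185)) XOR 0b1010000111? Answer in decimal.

687 = 1010101111
→ shifted right by 3 → 0001010101 = 85
0x2C = 0000101100
→ OR → 0001111101 = 125
0x185 = 0110000101
→ XOR → 0111111000 = 504
0b1010000111 = 1010000111
→ XOR → 1101111111 = 895

895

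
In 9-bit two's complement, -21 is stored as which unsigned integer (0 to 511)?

491

21 in 9 bits: 000010101
Invert: 111101010
Add 1:  111101011 = 491
(Check: 2^9 - 21 = 512 - 21 = 491.)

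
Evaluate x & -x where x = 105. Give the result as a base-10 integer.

1

x = 1101001 = 105
-x (two's complement) = …0010111
AND   = 0000001 = 1
(x & -x isolates the lowest set bit of x.)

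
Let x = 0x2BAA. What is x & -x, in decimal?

2

x = 10101110101010 = 11178
-x (two's complement) = …01010001010110
AND   = 00000000000010 = 2
(x & -x isolates the lowest set bit of x.)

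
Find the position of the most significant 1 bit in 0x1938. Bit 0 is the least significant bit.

12

0x1938 = 1100100111000
The topmost 1 is at position 12 (since 2^12 = 4096 ≤ 6456 < 8192).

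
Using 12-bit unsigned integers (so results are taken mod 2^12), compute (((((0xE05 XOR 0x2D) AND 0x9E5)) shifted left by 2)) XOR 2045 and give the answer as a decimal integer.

1917

0xE05 = 111000000101
0x2D = 000000101101
→ XOR → 111000101000 = 3624
0x9E5 = 100111100101
→ AND → 100000100000 = 2080
→ shifted left by 2 (mod 2^12) → 000010000000 = 128
2045 = 011111111101
→ XOR → 011101111101 = 1917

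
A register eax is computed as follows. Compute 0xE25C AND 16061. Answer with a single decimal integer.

8732

0xE25C = 1110001001011100
16061 = 0011111010111101
AND → 0010001000011100 = 8732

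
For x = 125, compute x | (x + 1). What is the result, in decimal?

x = 1111101 = 125
x + 1 = 1111110
OR    = 1111111 = 127
(x | (x + 1) sets the lowest cleared bit.)

127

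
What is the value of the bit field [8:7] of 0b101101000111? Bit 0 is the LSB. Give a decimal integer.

2

v = 101101000111
Shift right by 7: 10110
Mask low 2 bits: 10 = 2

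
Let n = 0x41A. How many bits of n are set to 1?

0x41A = 10000011010
Count the 1s: 1 + 1 + 1 + 1 = 4

4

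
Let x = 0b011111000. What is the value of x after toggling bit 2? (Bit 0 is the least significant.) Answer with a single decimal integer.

252

x = 011111000
bit 2 is currently 0; toggle it via x ^ (1 << 2) = x ^ 4
→ 011111100 = 252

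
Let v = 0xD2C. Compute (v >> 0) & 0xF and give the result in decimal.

v = 0110100101100
Shift right by 0: 0110100101100
Mask low 4 bits: 1100 = 12

12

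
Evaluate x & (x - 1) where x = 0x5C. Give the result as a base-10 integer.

88

x = 1011100 = 92
x - 1 = 1011011
AND   = 1011000 = 88
(x & (x - 1) clears the lowest set bit of x.)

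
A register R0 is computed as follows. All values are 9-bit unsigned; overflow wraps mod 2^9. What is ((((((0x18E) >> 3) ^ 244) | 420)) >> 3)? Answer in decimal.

60

0x18E = 110001110
→ >> 3 → 000110001 = 49
244 = 011110100
→ ^ → 011000101 = 197
420 = 110100100
→ | → 111100101 = 485
→ >> 3 → 000111100 = 60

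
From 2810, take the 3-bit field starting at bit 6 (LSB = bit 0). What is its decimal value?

v = 101011111010
Shift right by 6: 101011
Mask low 3 bits: 011 = 3

3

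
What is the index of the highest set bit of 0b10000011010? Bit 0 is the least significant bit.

10

0b10000011010 = 10000011010
The topmost 1 is at position 10 (since 2^10 = 1024 ≤ 1050 < 2048).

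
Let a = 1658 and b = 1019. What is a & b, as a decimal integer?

1658 = 11001111010
1019 = 01111111011
AND → 01001111010 = 634

634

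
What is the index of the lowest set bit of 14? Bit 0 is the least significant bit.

14 = 1110
Trailing zeros: 1, so the lowest set bit is bit 1 (value 2).

1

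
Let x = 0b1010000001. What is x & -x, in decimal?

1

x = 1010000001 = 641
-x (two's complement) = …0101111111
AND   = 0000000001 = 1
(x & -x isolates the lowest set bit of x.)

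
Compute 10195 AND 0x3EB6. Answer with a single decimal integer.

9874

10195 = 10011111010011
0x3EB6 = 11111010110110
AND → 10011010010010 = 9874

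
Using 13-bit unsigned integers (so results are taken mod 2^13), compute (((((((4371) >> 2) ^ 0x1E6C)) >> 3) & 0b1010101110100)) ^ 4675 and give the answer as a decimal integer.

4871

4371 = 1000100010011
→ >> 2 → 0010001000100 = 1092
0x1E6C = 1111001101100
→ ^ → 1101000101000 = 6696
→ >> 3 → 0001101000101 = 837
0b1010101110100 = 1010101110100
→ & → 0000101000100 = 324
4675 = 1001001000011
→ ^ → 1001100000111 = 4871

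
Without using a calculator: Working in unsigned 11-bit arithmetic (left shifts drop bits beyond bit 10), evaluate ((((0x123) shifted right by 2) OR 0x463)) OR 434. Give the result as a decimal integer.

0x123 = 00100100011
→ shifted right by 2 → 00001001000 = 72
0x463 = 10001100011
→ OR → 10001101011 = 1131
434 = 00110110010
→ OR → 10111111011 = 1531

1531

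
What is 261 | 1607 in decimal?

261 = 00100000101
1607 = 11001000111
 OR → 11101000111 = 1863

1863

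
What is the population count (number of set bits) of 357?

5

357 = 101100101
Count the 1s: 1 + 1 + 1 + 1 + 1 = 5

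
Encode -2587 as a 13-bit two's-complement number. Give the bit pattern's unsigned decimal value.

5605

2587 in 13 bits: 0101000011011
Invert: 1010111100100
Add 1:  1010111100101 = 5605
(Check: 2^13 - 2587 = 8192 - 2587 = 5605.)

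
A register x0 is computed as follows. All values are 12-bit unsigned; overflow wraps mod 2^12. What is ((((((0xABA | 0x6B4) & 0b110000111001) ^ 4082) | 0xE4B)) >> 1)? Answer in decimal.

0xABA = 101010111010
0x6B4 = 011010110100
→ | → 111010111110 = 3774
0b110000111001 = 110000111001
→ & → 110000111000 = 3128
4082 = 111111110010
→ ^ → 001111001010 = 970
0xE4B = 111001001011
→ | → 111111001011 = 4043
→ >> 1 → 011111100101 = 2021

2021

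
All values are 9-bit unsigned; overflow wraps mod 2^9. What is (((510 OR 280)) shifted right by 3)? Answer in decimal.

510 = 111111110
280 = 100011000
→ OR → 111111110 = 510
→ shifted right by 3 → 000111111 = 63

63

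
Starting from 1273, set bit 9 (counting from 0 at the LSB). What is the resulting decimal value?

x = 010011111001
bit 9 is currently 0; set it via x | (1 << 9) = x | 512
→ 011011111001 = 1785

1785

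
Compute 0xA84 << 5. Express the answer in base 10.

86144

0xA84 = 00000101010000100
shift left by 5 → 10101000010000000 = 86144
(equivalently, 2692 × 2^5 = 2692 × 32)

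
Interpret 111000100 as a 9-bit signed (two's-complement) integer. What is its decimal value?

pattern = 111000100 (MSB is 1 ⇒ negative)
Invert: 000111011, add 1 → 000111100 = 60, so the value is -60.
(Equivalently: 452 - 2^9 = 452 - 512 = -60.)

-60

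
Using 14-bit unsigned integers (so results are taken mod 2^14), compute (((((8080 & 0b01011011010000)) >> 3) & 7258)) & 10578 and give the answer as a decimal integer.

82

8080 = 01111110010000
0b01011011010000 = 01011011010000
→ & → 01011010010000 = 5776
→ >> 3 → 00001011010010 = 722
7258 = 01110001011010
→ & → 00000001010010 = 82
10578 = 10100101010010
→ & → 00000001010010 = 82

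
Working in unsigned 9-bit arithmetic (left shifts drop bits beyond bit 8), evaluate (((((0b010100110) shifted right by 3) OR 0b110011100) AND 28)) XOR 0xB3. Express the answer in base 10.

0b010100110 = 010100110
→ shifted right by 3 → 000010100 = 20
0b110011100 = 110011100
→ OR → 110011100 = 412
28 = 000011100
→ AND → 000011100 = 28
0xB3 = 010110011
→ XOR → 010101111 = 175

175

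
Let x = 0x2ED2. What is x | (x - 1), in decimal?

11987

x = 10111011010010 = 11986
x - 1 = 10111011010001
OR    = 10111011010011 = 11987
(x | (x - 1) sets all bits below the lowest set bit.)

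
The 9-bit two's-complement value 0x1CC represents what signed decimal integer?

-52

pattern = 111001100 (MSB is 1 ⇒ negative)
Invert: 000110011, add 1 → 000110100 = 52, so the value is -52.
(Equivalently: 460 - 2^9 = 460 - 512 = -52.)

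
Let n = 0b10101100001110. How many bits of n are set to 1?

7

n = 10101100001110
Count the 1s: 1 + 1 + 1 + 1 + 1 + 1 + 1 = 7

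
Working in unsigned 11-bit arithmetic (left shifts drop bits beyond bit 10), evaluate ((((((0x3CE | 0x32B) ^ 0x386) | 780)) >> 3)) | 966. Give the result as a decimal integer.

0x3CE = 01111001110
0x32B = 01100101011
→ | → 01111101111 = 1007
0x386 = 01110000110
→ ^ → 00001101001 = 105
780 = 01100001100
→ | → 01101101101 = 877
→ >> 3 → 00001101101 = 109
966 = 01111000110
→ | → 01111101111 = 1007

1007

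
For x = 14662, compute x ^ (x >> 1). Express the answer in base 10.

x = 11100101000110 = 14662
x>>1 = 01110010100011
XOR  = 10010111100101 = 9701
(x ^ (x >> 1) gives the standard binary-reflected Gray code of x.)

9701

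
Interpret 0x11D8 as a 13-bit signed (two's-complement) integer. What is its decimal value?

-3624

pattern = 1000111011000 (MSB is 1 ⇒ negative)
Invert: 0111000100111, add 1 → 0111000101000 = 3624, so the value is -3624.
(Equivalently: 4568 - 2^13 = 4568 - 8192 = -3624.)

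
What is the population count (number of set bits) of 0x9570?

0x9570 = 1001010101110000
Count the 1s: 1 + 1 + 1 + 1 + 1 + 1 + 1 = 7

7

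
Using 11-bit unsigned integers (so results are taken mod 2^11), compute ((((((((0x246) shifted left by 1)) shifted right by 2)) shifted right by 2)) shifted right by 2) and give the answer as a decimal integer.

18

0x246 = 01001000110
→ shifted left by 1 (mod 2^11) → 10010001100 = 1164
→ shifted right by 2 → 00100100011 = 291
→ shifted right by 2 → 00001001000 = 72
→ shifted right by 2 → 00000010010 = 18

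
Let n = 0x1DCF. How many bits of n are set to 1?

10

0x1DCF = 1110111001111
Count the 1s: 1 + 1 + 1 + 1 + 1 + 1 + 1 + 1 + 1 + 1 = 10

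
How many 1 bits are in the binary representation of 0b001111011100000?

7

n = 1111011100000
Count the 1s: 1 + 1 + 1 + 1 + 1 + 1 + 1 = 7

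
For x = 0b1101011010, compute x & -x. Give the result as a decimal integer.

2

x = 1101011010 = 858
-x (two's complement) = …0010100110
AND   = 0000000010 = 2
(x & -x isolates the lowest set bit of x.)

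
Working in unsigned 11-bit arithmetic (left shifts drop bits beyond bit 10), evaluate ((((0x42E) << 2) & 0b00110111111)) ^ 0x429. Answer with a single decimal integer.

1169

0x42E = 10000101110
→ << 2 (mod 2^11) → 00010111000 = 184
0b00110111111 = 00110111111
→ & → 00010111000 = 184
0x429 = 10000101001
→ ^ → 10010010001 = 1169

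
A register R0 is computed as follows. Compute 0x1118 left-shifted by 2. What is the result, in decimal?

17504

0x1118 = 001000100011000
shift left by 2 → 100010001100000 = 17504
(equivalently, 4376 × 2^2 = 4376 × 4)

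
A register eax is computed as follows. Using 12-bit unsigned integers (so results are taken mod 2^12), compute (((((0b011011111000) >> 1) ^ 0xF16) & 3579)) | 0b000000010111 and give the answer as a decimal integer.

3199

0b011011111000 = 011011111000
→ >> 1 → 001101111100 = 892
0xF16 = 111100010110
→ ^ → 110001101010 = 3178
3579 = 110111111011
→ & → 110001101010 = 3178
0b000000010111 = 000000010111
→ | → 110001111111 = 3199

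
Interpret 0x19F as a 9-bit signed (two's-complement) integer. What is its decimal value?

-97

pattern = 110011111 (MSB is 1 ⇒ negative)
Invert: 001100000, add 1 → 001100001 = 97, so the value is -97.
(Equivalently: 415 - 2^9 = 415 - 512 = -97.)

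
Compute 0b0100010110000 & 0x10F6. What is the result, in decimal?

176

a = 0100010110000
0x10F6 = 1000011110110
AND → 0000010110000 = 176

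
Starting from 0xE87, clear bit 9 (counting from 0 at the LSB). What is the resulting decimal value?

3207

x = 111010000111
bit 9 is currently 1; clear it via x & ~(1 << 9) = x & ~512
→ 110010000111 = 3207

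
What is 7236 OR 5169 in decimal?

7236 = 1110001000100
5169 = 1010000110001
 OR → 1110001110101 = 7285

7285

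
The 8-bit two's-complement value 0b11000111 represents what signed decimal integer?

pattern = 11000111 (MSB is 1 ⇒ negative)
Invert: 00111000, add 1 → 00111001 = 57, so the value is -57.
(Equivalently: 199 - 2^8 = 199 - 256 = -57.)

-57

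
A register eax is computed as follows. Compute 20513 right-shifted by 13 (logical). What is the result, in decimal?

20513 = 101000000100001
shift right by 13 → 000000000000010 = 2
(equivalently, floor(20513 / 8192))

2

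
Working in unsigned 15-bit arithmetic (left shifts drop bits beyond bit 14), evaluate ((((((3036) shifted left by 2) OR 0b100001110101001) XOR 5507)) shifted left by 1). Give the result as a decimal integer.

3036 = 000101111011100
→ shifted left by 2 (mod 2^15) → 010111101110000 = 12144
0b100001110101001 = 100001110101001
→ OR → 110111111111001 = 28665
5507 = 001010110000011
→ XOR → 111101001111010 = 31354
→ shifted left by 1 (mod 2^15) → 111010011110100 = 29940

29940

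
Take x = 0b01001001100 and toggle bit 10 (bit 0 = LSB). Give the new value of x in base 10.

1612

x = 01001001100
bit 10 is currently 0; toggle it via x ^ (1 << 10) = x ^ 1024
→ 11001001100 = 1612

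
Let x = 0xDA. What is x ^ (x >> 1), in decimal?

183

x = 11011010 = 218
x>>1 = 01101101
XOR  = 10110111 = 183
(x ^ (x >> 1) gives the standard binary-reflected Gray code of x.)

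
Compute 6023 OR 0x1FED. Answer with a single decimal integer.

6023 = 1011110000111
0x1FED = 1111111101101
 OR → 1111111101111 = 8175

8175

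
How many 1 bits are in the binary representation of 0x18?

2

0x18 = 11000
Count the 1s: 1 + 1 = 2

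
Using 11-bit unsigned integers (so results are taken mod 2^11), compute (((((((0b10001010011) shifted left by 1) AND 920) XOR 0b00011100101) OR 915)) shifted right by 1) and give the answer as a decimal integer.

0b10001010011 = 10001010011
→ shifted left by 1 (mod 2^11) → 00010100110 = 166
920 = 01110011000
→ AND → 00010000000 = 128
0b00011100101 = 00011100101
→ XOR → 00001100101 = 101
915 = 01110010011
→ OR → 01111110111 = 1015
→ shifted right by 1 → 00111111011 = 507

507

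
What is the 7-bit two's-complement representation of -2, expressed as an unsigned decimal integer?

126

2 in 7 bits: 0000010
Invert: 1111101
Add 1:  1111110 = 126
(Check: 2^7 - 2 = 128 - 2 = 126.)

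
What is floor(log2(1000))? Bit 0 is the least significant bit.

9

1000 = 1111101000
The topmost 1 is at position 9 (since 2^9 = 512 ≤ 1000 < 1024).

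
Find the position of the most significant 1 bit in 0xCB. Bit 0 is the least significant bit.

0xCB = 11001011
The topmost 1 is at position 7 (since 2^7 = 128 ≤ 203 < 256).

7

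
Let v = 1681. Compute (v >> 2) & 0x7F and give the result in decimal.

v = 000011010010001
Shift right by 2: 0000110100100
Mask low 7 bits: 0100100 = 36

36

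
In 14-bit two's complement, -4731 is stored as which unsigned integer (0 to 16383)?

4731 in 14 bits: 01001001111011
Invert: 10110110000100
Add 1:  10110110000101 = 11653
(Check: 2^14 - 4731 = 16384 - 4731 = 11653.)

11653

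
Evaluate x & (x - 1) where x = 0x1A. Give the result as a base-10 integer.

x = 11010 = 26
x - 1 = 11001
AND   = 11000 = 24
(x & (x - 1) clears the lowest set bit of x.)

24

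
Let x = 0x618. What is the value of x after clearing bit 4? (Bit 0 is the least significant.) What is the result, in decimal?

1544

x = 11000011000
bit 4 is currently 1; clear it via x & ~(1 << 4) = x & ~16
→ 11000001000 = 1544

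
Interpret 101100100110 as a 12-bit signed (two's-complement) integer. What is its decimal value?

pattern = 101100100110 (MSB is 1 ⇒ negative)
Invert: 010011011001, add 1 → 010011011010 = 1242, so the value is -1242.
(Equivalently: 2854 - 2^12 = 2854 - 4096 = -1242.)

-1242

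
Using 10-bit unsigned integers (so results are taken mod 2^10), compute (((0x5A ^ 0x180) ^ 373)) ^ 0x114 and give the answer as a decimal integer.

0x5A = 0001011010
0x180 = 0110000000
→ ^ → 0111011010 = 474
373 = 0101110101
→ ^ → 0010101111 = 175
0x114 = 0100010100
→ ^ → 0110111011 = 443

443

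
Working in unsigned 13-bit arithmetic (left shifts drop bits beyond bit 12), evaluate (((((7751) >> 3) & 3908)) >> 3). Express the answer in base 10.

104

7751 = 1111001000111
→ >> 3 → 0001111001000 = 968
3908 = 0111101000100
→ & → 0001101000000 = 832
→ >> 3 → 0000001101000 = 104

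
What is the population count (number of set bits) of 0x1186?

5

0x1186 = 1000110000110
Count the 1s: 1 + 1 + 1 + 1 + 1 = 5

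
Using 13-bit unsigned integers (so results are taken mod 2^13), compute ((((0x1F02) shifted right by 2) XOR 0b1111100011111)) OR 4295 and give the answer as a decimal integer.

0x1F02 = 1111100000010
→ shifted right by 2 → 0011111000000 = 1984
0b1111100011111 = 1111100011111
→ XOR → 1100011011111 = 6367
4295 = 1000011000111
→ OR → 1100011011111 = 6367

6367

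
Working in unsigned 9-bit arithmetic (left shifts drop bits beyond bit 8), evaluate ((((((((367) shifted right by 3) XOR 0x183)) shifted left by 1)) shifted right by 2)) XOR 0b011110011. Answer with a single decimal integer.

367 = 101101111
→ shifted right by 3 → 000101101 = 45
0x183 = 110000011
→ XOR → 110101110 = 430
→ shifted left by 1 (mod 2^9) → 101011100 = 348
→ shifted right by 2 → 001010111 = 87
0b011110011 = 011110011
→ XOR → 010100100 = 164

164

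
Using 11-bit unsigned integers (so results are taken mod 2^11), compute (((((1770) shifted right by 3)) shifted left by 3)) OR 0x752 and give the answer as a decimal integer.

1770 = 11011101010
→ shifted right by 3 → 00011011101 = 221
→ shifted left by 3 (mod 2^11) → 11011101000 = 1768
0x752 = 11101010010
→ OR → 11111111010 = 2042

2042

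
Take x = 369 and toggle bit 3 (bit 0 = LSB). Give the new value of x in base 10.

377

x = 0101110001
bit 3 is currently 0; toggle it via x ^ (1 << 3) = x ^ 8
→ 0101111001 = 377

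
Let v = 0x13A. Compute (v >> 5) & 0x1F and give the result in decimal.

9

v = 0100111010
Shift right by 5: 01001
Mask low 5 bits: 01001 = 9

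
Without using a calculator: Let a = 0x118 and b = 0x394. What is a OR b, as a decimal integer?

924

0x118 = 0100011000
0x394 = 1110010100
 OR → 1110011100 = 924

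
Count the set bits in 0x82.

2

0x82 = 10000010
Count the 1s: 1 + 1 = 2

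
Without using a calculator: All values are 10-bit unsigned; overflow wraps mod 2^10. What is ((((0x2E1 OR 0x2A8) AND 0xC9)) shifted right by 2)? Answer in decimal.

0x2E1 = 1011100001
0x2A8 = 1010101000
→ OR → 1011101001 = 745
0xC9 = 0011001001
→ AND → 0011001001 = 201
→ shifted right by 2 → 0000110010 = 50

50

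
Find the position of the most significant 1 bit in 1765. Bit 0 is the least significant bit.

10

1765 = 11011100101
The topmost 1 is at position 10 (since 2^10 = 1024 ≤ 1765 < 2048).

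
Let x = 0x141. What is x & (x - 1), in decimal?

x = 101000001 = 321
x - 1 = 101000000
AND   = 101000000 = 320
(x & (x - 1) clears the lowest set bit of x.)

320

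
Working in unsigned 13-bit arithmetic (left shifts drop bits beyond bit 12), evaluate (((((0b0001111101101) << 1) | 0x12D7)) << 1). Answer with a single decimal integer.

4030

0b0001111101101 = 0001111101101
→ << 1 (mod 2^13) → 0011111011010 = 2010
0x12D7 = 1001011010111
→ | → 1011111011111 = 6111
→ << 1 (mod 2^13) → 0111110111110 = 4030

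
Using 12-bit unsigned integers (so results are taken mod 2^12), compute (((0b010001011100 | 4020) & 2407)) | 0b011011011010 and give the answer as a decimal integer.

0b010001011100 = 010001011100
4020 = 111110110100
→ | → 111111111100 = 4092
2407 = 100101100111
→ & → 100101100100 = 2404
0b011011011010 = 011011011010
→ | → 111111111110 = 4094

4094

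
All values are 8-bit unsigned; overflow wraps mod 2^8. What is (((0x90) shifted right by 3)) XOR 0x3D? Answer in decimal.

0x90 = 10010000
→ shifted right by 3 → 00010010 = 18
0x3D = 00111101
→ XOR → 00101111 = 47

47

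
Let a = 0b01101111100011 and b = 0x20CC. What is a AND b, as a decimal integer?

192

a = 01101111100011
0x20CC = 10000011001100
AND → 00000011000000 = 192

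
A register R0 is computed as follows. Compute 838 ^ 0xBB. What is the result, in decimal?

838 = 1101000110
0xBB = 0010111011
XOR → 1111111101 = 1021

1021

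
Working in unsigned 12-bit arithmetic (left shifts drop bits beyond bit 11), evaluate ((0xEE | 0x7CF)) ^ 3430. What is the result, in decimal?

0xEE = 000011101110
0x7CF = 011111001111
→ | → 011111101111 = 2031
3430 = 110101100110
→ ^ → 101010001001 = 2697

2697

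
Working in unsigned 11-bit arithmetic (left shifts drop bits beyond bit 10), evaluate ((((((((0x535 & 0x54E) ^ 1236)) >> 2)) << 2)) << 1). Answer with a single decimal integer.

928

0x535 = 10100110101
0x54E = 10101001110
→ & → 10100000100 = 1284
1236 = 10011010100
→ ^ → 00111010000 = 464
→ >> 2 → 00001110100 = 116
→ << 2 (mod 2^11) → 00111010000 = 464
→ << 1 (mod 2^11) → 01110100000 = 928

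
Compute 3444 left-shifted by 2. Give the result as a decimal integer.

3444 = 00110101110100
shift left by 2 → 11010111010000 = 13776
(equivalently, 3444 × 2^2 = 3444 × 4)

13776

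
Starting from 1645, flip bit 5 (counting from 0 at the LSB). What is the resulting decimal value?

1613

x = 0011001101101
bit 5 is currently 1; toggle it via x ^ (1 << 5) = x ^ 32
→ 0011001001101 = 1613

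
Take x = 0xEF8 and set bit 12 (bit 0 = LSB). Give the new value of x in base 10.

x = 00111011111000
bit 12 is currently 0; set it via x | (1 << 12) = x | 4096
→ 01111011111000 = 7928

7928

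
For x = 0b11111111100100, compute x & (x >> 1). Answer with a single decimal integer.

x = 11111111100100 = 16356
x>>1 = 01111111110010
AND  = 01111111100000 = 8160
(x & (x >> 1) has a 1 wherever x has two consecutive 1 bits.)

8160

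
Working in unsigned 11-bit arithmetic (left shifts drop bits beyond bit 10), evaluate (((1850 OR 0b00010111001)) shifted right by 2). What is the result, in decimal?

1850 = 11100111010
0b00010111001 = 00010111001
→ OR → 11110111011 = 1979
→ shifted right by 2 → 00111101110 = 494

494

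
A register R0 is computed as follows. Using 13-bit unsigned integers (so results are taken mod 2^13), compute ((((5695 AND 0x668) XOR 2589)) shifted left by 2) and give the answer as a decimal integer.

4308

5695 = 1011000111111
0x668 = 0011001101000
→ AND → 0011000101000 = 1576
2589 = 0101000011101
→ XOR → 0110000110101 = 3125
→ shifted left by 2 (mod 2^13) → 1000011010100 = 4308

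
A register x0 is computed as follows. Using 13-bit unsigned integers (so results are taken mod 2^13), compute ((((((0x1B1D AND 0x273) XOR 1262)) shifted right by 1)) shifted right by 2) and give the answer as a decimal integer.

223

0x1B1D = 1101100011101
0x273 = 0001001110011
→ AND → 0001000010001 = 529
1262 = 0010011101110
→ XOR → 0011011111111 = 1791
→ shifted right by 1 → 0001101111111 = 895
→ shifted right by 2 → 0000011011111 = 223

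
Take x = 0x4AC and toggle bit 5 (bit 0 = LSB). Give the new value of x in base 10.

x = 10010101100
bit 5 is currently 1; toggle it via x ^ (1 << 5) = x ^ 32
→ 10010001100 = 1164

1164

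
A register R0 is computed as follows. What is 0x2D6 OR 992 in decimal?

0x2D6 = 1011010110
992 = 1111100000
 OR → 1111110110 = 1014

1014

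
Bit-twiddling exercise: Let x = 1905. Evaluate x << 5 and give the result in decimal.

60960

1905 = 0000011101110001
shift left by 5 → 1110111000100000 = 60960
(equivalently, 1905 × 2^5 = 1905 × 32)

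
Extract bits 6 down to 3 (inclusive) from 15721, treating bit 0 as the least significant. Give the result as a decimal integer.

13

v = 11110101101001
Shift right by 3: 11110101101
Mask low 4 bits: 1101 = 13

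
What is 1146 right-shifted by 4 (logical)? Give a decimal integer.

71

1146 = 10001111010
shift right by 4 → 00001000111 = 71
(equivalently, floor(1146 / 16))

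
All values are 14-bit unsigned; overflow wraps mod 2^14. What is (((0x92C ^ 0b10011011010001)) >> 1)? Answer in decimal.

6142

0x92C = 00100100101100
0b10011011010001 = 10011011010001
→ ^ → 10111111111101 = 12285
→ >> 1 → 01011111111110 = 6142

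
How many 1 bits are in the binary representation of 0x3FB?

9

0x3FB = 1111111011
Count the 1s: 1 + 1 + 1 + 1 + 1 + 1 + 1 + 1 + 1 = 9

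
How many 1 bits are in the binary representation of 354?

4

354 = 101100010
Count the 1s: 1 + 1 + 1 + 1 = 4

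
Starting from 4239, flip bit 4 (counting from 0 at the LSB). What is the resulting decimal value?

x = 1000010001111
bit 4 is currently 0; toggle it via x ^ (1 << 4) = x ^ 16
→ 1000010011111 = 4255

4255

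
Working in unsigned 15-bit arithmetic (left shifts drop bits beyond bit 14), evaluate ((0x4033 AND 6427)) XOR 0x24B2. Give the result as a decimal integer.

9377

0x4033 = 100000000110011
6427 = 001100100011011
→ AND → 000000000010011 = 19
0x24B2 = 010010010110010
→ XOR → 010010010100001 = 9377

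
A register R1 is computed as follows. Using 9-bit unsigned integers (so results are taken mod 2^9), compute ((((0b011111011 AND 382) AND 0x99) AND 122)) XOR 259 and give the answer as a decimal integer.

0b011111011 = 011111011
382 = 101111110
→ AND → 001111010 = 122
0x99 = 010011001
→ AND → 000011000 = 24
122 = 001111010
→ AND → 000011000 = 24
259 = 100000011
→ XOR → 100011011 = 283

283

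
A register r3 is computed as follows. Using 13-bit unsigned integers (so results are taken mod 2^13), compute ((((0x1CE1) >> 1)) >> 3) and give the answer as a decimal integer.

0x1CE1 = 1110011100001
→ >> 1 → 0111001110000 = 3696
→ >> 3 → 0000111001110 = 462

462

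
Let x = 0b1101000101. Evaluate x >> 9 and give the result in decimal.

1

x = 1101000101
shift right by 9 → 0000000001 = 1
(equivalently, floor(837 / 512))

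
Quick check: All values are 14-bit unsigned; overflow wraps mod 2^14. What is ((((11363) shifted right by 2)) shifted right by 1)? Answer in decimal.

11363 = 10110001100011
→ shifted right by 2 → 00101100011000 = 2840
→ shifted right by 1 → 00010110001100 = 1420

1420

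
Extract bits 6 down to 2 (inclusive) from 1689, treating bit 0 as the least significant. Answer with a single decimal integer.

6

v = 11010011001
Shift right by 2: 110100110
Mask low 5 bits: 00110 = 6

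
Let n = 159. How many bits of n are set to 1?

6

159 = 10011111
Count the 1s: 1 + 1 + 1 + 1 + 1 + 1 = 6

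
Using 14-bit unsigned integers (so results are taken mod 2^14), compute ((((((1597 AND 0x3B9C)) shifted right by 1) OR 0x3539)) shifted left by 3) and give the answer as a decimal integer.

10744

1597 = 00011000111101
0x3B9C = 11101110011100
→ AND → 00001000011100 = 540
→ shifted right by 1 → 00000100001110 = 270
0x3539 = 11010100111001
→ OR → 11010100111111 = 13631
→ shifted left by 3 (mod 2^14) → 10100111111000 = 10744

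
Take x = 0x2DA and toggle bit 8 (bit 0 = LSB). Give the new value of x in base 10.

986

x = 01011011010
bit 8 is currently 0; toggle it via x ^ (1 << 8) = x ^ 256
→ 01111011010 = 986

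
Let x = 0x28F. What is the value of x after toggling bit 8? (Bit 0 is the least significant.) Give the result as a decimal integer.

911

x = 1010001111
bit 8 is currently 0; toggle it via x ^ (1 << 8) = x ^ 256
→ 1110001111 = 911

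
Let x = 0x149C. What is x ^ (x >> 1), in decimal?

x = 1010010011100 = 5276
x>>1 = 0101001001110
XOR  = 1111011010010 = 7890
(x ^ (x >> 1) gives the standard binary-reflected Gray code of x.)

7890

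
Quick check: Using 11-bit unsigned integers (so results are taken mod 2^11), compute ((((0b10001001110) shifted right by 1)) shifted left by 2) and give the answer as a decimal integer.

156

0b10001001110 = 10001001110
→ shifted right by 1 → 01000100111 = 551
→ shifted left by 2 (mod 2^11) → 00010011100 = 156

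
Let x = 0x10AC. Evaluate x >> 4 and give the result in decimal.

266

0x10AC = 1000010101100
shift right by 4 → 0000100001010 = 266
(equivalently, floor(4268 / 16))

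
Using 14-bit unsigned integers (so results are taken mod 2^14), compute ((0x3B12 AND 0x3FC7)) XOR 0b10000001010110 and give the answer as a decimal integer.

0x3B12 = 11101100010010
0x3FC7 = 11111111000111
→ AND → 11101100000010 = 15106
0b10000001010110 = 10000001010110
→ XOR → 01101101010100 = 6996

6996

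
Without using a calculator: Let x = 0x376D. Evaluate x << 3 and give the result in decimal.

0x376D = 00011011101101101
shift left by 3 → 11011101101101000 = 113512
(equivalently, 14189 × 2^3 = 14189 × 8)

113512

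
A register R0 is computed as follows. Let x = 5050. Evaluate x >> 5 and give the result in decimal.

5050 = 1001110111010
shift right by 5 → 0000010011101 = 157
(equivalently, floor(5050 / 32))

157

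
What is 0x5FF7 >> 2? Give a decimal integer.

6141

0x5FF7 = 101111111110111
shift right by 2 → 001011111111101 = 6141
(equivalently, floor(24567 / 4))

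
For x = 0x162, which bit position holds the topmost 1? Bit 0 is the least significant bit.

0x162 = 101100010
The topmost 1 is at position 8 (since 2^8 = 256 ≤ 354 < 512).

8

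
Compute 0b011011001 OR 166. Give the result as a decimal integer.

a = 11011001
166 = 10100110
 OR → 11111111 = 255

255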